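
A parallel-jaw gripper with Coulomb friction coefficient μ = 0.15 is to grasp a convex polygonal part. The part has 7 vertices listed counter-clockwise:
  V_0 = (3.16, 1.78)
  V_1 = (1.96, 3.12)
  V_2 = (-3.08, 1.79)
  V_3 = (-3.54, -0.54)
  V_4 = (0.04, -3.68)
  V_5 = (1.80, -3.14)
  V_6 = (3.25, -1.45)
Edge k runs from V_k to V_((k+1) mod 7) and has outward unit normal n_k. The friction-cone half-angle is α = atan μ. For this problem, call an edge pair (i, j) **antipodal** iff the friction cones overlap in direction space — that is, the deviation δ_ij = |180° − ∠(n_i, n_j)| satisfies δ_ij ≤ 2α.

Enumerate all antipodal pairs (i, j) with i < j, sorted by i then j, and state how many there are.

α = atan 0.15 = 8.53°;  2α = 17.06°
n_0 = (+0.7450, +0.6671)
n_1 = (-0.2552, +0.9669)
n_2 = (-0.9811, +0.1937)
n_3 = (-0.6594, -0.7518)
n_4 = (+0.2933, -0.9560)
n_5 = (+0.7589, -0.6512)
n_6 = (+0.9996, +0.0279)
  (0,1): δ = 117.06°  ·
  (0,2): δ = 53.01°  ·
  (0,3): δ = 6.90°  ✓
  (0,4): δ = 65.21°  ·
  (0,5): δ = 97.53°  ·
  (0,6): δ = 139.75°  ·
  (1,2): δ = 115.95°  ·
  (1,3): δ = 56.04°  ·
  (1,4): δ = 2.27°  ✓
  (1,5): δ = 34.59°  ·
  (1,6): δ = 76.81°  ·
  (2,3): δ = 120.09°  ·
  (2,4): δ = 61.78°  ·
  (2,5): δ = 29.46°  ·
  (2,6): δ = 12.76°  ✓
  (3,4): δ = 121.69°  ·
  (3,5): δ = 89.38°  ·
  (3,6): δ = 47.15°  ·
  (4,5): δ = 147.69°  ·
  (4,6): δ = 105.46°  ·
  (5,6): δ = 137.77°  ·
antipodal pairs: 3

count = 3; pairs: (0,3), (1,4), (2,6)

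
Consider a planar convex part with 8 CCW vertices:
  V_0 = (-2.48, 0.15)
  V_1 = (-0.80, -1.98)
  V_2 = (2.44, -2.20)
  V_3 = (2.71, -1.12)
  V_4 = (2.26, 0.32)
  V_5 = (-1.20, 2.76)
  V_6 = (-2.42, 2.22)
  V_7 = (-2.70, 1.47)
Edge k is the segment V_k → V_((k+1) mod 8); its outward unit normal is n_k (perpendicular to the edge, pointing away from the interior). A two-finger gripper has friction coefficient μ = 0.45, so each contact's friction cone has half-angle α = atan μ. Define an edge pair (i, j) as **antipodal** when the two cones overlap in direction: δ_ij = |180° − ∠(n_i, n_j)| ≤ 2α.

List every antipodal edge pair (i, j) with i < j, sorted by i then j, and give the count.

α = atan 0.45 = 24.23°;  2α = 48.46°
n_0 = (-0.7852, -0.6193)
n_1 = (-0.0677, -0.9977)
n_2 = (+0.9701, -0.2425)
n_3 = (+0.9545, +0.2983)
n_4 = (+0.5763, +0.8172)
n_5 = (-0.4047, +0.9144)
n_6 = (-0.9368, +0.3498)
n_7 = (-0.9864, -0.1644)
  (0,1): δ = 132.15°  ·
  (0,2): δ = 52.30°  ·
  (0,3): δ = 20.91°  ✓
  (0,4): δ = 16.54°  ✓
  (0,5): δ = 75.61°  ·
  (0,6): δ = 121.26°  ·
  (0,7): δ = 151.20°  ·
  (1,2): δ = 100.15°  ·
  (1,3): δ = 68.76°  ·
  (1,4): δ = 31.31°  ✓
  (1,5): δ = 27.76°  ✓
  (1,6): δ = 73.41°  ·
  (1,7): δ = 103.35°  ·
  (2,3): δ = 148.61°  ·
  (2,4): δ = 111.16°  ·
  (2,5): δ = 52.09°  ·
  (2,6): δ = 6.44°  ✓
  (2,7): δ = 23.50°  ✓
  (3,4): δ = 142.55°  ·
  (3,5): δ = 83.48°  ·
  (3,6): δ = 37.83°  ✓
  (3,7): δ = 7.89°  ✓
  (4,5): δ = 120.93°  ·
  (4,6): δ = 75.28°  ·
  (4,7): δ = 45.35°  ✓
  (5,6): δ = 134.35°  ·
  (5,7): δ = 104.41°  ·
  (6,7): δ = 150.07°  ·
antipodal pairs: 9

count = 9; pairs: (0,3), (0,4), (1,4), (1,5), (2,6), (2,7), (3,6), (3,7), (4,7)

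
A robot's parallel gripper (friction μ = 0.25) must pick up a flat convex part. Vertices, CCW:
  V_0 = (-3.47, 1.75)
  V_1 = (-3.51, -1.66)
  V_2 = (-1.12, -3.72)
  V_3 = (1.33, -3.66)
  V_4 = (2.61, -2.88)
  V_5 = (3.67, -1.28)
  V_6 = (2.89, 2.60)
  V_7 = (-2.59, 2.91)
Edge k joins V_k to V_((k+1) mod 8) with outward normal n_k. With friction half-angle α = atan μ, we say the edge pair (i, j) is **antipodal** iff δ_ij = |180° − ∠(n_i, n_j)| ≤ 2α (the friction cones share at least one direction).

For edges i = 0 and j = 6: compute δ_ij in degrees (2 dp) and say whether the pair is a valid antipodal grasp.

α = atan 0.25 = 14.04°;  2α = 28.07°
edge 0: e_0 = (-0.04, -3.41);  n_0 = (-0.9999, +0.0117)
edge 6: e_6 = (-5.48, +0.31);  n_6 = (+0.0565, +0.9984)
∠(n_0, n_6) = 92.57°
δ = |180° − 92.57°| = 87.43°
87.43° > 2α = 28.07°  →  invalid

δ = 87.43°, invalid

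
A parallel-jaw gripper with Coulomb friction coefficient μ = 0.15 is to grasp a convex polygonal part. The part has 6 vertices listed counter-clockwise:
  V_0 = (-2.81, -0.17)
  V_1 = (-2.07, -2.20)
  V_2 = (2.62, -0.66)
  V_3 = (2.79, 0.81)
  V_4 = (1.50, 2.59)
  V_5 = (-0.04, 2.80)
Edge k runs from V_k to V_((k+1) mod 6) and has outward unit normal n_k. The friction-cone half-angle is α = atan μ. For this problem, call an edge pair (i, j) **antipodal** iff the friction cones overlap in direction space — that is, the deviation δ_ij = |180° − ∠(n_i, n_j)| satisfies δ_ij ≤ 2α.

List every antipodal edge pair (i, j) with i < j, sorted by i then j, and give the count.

α = atan 0.15 = 8.53°;  2α = 17.06°
n_0 = (-0.9395, -0.3425)
n_1 = (+0.3120, -0.9501)
n_2 = (+0.9934, -0.1149)
n_3 = (+0.8097, +0.5868)
n_4 = (+0.1351, +0.9908)
n_5 = (-0.7313, +0.6821)
  (0,1): δ = 91.85°  ·
  (0,2): δ = 26.63°  ·
  (0,3): δ = 15.90°  ✓
  (0,4): δ = 62.21°  ·
  (0,5): δ = 116.97°  ·
  (1,2): δ = 114.77°  ·
  (1,3): δ = 72.25°  ·
  (1,4): δ = 25.94°  ·
  (1,5): δ = 28.82°  ·
  (2,3): δ = 137.47°  ·
  (2,4): δ = 91.17°  ·
  (2,5): δ = 36.41°  ·
  (3,4): δ = 133.70°  ·
  (3,5): δ = 78.94°  ·
  (4,5): δ = 125.24°  ·
antipodal pairs: 1

count = 1; pairs: (0,3)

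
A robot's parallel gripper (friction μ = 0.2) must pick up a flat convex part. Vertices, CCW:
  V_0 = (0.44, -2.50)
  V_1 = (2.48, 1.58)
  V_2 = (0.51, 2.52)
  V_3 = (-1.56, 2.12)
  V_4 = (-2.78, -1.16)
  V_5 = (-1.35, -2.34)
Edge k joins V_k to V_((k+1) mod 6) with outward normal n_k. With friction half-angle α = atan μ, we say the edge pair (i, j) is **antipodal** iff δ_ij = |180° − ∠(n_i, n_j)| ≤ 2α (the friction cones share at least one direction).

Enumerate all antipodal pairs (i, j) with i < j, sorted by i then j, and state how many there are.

count = 4; pairs: (0,3), (1,4), (1,5), (2,5)

α = atan 0.2 = 11.31°;  2α = 22.62°
n_0 = (+0.8944, -0.4472)
n_1 = (+0.4306, +0.9025)
n_2 = (-0.1897, +0.9818)
n_3 = (-0.9373, +0.3486)
n_4 = (-0.6365, -0.7713)
n_5 = (-0.0890, -0.9960)
  (0,1): δ = 88.94°  ·
  (0,2): δ = 52.50°  ·
  (0,3): δ = 6.16°  ✓
  (0,4): δ = 77.04°  ·
  (0,5): δ = 111.46°  ·
  (1,2): δ = 143.55°  ·
  (1,3): δ = 84.89°  ·
  (1,4): δ = 14.02°  ✓
  (1,5): δ = 20.40°  ✓
  (2,3): δ = 121.34°  ·
  (2,4): δ = 50.47°  ·
  (2,5): δ = 16.04°  ✓
  (3,4): δ = 109.13°  ·
  (3,5): δ = 74.71°  ·
  (4,5): δ = 145.58°  ·
antipodal pairs: 4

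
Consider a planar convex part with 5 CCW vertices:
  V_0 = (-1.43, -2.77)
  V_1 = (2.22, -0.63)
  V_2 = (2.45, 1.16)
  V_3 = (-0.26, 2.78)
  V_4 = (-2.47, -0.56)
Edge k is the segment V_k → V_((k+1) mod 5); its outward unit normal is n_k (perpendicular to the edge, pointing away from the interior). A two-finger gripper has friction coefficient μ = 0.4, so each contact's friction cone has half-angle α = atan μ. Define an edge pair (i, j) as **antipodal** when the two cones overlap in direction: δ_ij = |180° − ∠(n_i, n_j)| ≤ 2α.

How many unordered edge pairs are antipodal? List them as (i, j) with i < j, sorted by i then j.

count = 4; pairs: (0,3), (1,3), (1,4), (2,4)

α = atan 0.4 = 21.80°;  2α = 43.60°
n_0 = (+0.5058, -0.8627)
n_1 = (+0.9918, -0.1274)
n_2 = (+0.5131, +0.8583)
n_3 = (-0.8340, +0.5518)
n_4 = (-0.9048, -0.4258)
  (0,1): δ = 127.71°  ·
  (0,2): δ = 61.25°  ·
  (0,3): δ = 26.13°  ✓
  (0,4): δ = 84.82°  ·
  (1,2): δ = 113.55°  ·
  (1,3): δ = 26.17°  ✓
  (1,4): δ = 32.52°  ✓
  (2,3): δ = 92.62°  ·
  (2,4): δ = 33.93°  ✓
  (3,4): δ = 121.31°  ·
antipodal pairs: 4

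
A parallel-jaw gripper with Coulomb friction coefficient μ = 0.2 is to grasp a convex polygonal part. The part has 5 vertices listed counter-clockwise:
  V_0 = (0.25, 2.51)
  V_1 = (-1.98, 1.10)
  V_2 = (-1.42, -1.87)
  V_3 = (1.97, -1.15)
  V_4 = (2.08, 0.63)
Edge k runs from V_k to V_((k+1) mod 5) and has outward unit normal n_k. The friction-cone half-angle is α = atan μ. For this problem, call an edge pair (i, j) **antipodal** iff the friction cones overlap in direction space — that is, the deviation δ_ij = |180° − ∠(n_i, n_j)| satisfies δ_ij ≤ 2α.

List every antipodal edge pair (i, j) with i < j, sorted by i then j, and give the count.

α = atan 0.2 = 11.31°;  2α = 22.62°
n_0 = (-0.5344, +0.8452)
n_1 = (-0.9827, -0.1853)
n_2 = (+0.2078, -0.9782)
n_3 = (+0.9981, -0.0617)
n_4 = (+0.7166, +0.6975)
  (0,1): δ = 111.63°  ·
  (0,2): δ = 20.31°  ✓
  (0,3): δ = 54.16°  ·
  (0,4): δ = 101.92°  ·
  (1,2): δ = 88.69°  ·
  (1,3): δ = 14.21°  ✓
  (1,4): δ = 33.55°  ·
  (2,3): δ = 105.53°  ·
  (2,4): δ = 57.76°  ·
  (3,4): δ = 132.24°  ·
antipodal pairs: 2

count = 2; pairs: (0,2), (1,3)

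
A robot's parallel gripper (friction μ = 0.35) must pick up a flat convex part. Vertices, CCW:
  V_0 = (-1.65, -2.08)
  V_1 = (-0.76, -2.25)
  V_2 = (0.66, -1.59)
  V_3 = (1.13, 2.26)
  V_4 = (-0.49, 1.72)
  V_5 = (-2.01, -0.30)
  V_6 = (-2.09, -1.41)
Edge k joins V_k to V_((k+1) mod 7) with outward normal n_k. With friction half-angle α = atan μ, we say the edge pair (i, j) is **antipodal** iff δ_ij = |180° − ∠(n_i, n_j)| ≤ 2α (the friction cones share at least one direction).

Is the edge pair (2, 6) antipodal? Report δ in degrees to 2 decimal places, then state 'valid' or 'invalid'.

α = atan 0.35 = 19.29°;  2α = 38.58°
edge 2: e_2 = (+0.47, +3.85);  n_2 = (+0.9926, -0.1212)
edge 6: e_6 = (+0.44, -0.67);  n_6 = (-0.8359, -0.5489)
∠(n_2, n_6) = 139.75°
δ = |180° − 139.75°| = 40.25°
40.25° > 2α = 38.58°  →  invalid

δ = 40.25°, invalid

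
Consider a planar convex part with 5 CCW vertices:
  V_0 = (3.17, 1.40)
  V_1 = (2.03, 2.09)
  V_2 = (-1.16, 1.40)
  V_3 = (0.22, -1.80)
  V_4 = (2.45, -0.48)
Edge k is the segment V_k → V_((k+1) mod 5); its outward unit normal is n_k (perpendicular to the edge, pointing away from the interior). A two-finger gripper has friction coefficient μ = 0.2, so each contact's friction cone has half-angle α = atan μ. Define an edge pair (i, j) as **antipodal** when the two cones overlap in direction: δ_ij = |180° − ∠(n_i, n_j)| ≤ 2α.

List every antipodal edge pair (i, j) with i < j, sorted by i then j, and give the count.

α = atan 0.2 = 11.31°;  2α = 22.62°
n_0 = (+0.5178, +0.8555)
n_1 = (-0.2114, +0.9774)
n_2 = (-0.9183, -0.3960)
n_3 = (+0.5094, -0.8605)
n_4 = (+0.9339, -0.3576)
  (0,1): δ = 136.61°  ·
  (0,2): δ = 35.49°  ·
  (0,3): δ = 61.81°  ·
  (0,4): δ = 100.23°  ·
  (1,2): δ = 78.88°  ·
  (1,3): δ = 18.42°  ✓
  (1,4): δ = 56.84°  ·
  (2,3): δ = 82.71°  ·
  (2,4): δ = 44.28°  ·
  (3,4): δ = 141.58°  ·
antipodal pairs: 1

count = 1; pairs: (1,3)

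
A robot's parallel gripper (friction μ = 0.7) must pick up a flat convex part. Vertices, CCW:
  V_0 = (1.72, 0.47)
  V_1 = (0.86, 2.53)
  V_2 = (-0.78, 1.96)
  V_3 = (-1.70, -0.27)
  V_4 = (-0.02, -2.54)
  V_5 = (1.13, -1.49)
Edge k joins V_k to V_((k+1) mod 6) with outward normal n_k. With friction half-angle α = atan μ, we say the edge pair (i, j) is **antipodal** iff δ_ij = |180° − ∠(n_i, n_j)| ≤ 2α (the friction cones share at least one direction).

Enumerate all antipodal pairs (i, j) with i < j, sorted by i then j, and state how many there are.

α = atan 0.7 = 34.99°;  2α = 69.98°
n_0 = (+0.9228, +0.3853)
n_1 = (-0.3283, +0.9446)
n_2 = (-0.9244, +0.3814)
n_3 = (-0.8038, -0.5949)
n_4 = (+0.6743, -0.7385)
n_5 = (+0.9576, -0.2882)
  (0,1): δ = 93.49°  ·
  (0,2): δ = 45.08°  ✓
  (0,3): δ = 13.85°  ✓
  (0,4): δ = 109.74°  ·
  (0,5): δ = 140.59°  ·
  (1,2): δ = 131.58°  ·
  (1,3): δ = 72.66°  ·
  (1,4): δ = 23.23°  ✓
  (1,5): δ = 54.08°  ✓
  (2,3): δ = 121.08°  ·
  (2,4): δ = 25.18°  ✓
  (2,5): δ = 5.67°  ✓
  (3,4): δ = 84.11°  ·
  (3,5): δ = 53.26°  ✓
  (4,5): δ = 149.15°  ·
antipodal pairs: 7

count = 7; pairs: (0,2), (0,3), (1,4), (1,5), (2,4), (2,5), (3,5)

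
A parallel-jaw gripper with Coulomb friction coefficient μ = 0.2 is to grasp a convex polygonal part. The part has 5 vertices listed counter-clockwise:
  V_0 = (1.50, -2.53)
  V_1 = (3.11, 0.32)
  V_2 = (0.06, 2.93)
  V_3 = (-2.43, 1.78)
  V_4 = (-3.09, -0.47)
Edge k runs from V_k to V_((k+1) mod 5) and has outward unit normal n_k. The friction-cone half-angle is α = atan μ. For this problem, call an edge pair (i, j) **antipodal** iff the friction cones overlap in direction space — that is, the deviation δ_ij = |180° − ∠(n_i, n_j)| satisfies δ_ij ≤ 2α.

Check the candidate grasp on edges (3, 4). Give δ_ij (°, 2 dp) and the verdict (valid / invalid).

α = atan 0.2 = 11.31°;  2α = 22.62°
edge 3: e_3 = (-0.66, -2.25);  n_3 = (-0.9596, +0.2815)
edge 4: e_4 = (+4.59, -2.06);  n_4 = (-0.4095, -0.9123)
∠(n_3, n_4) = 82.18°
δ = |180° − 82.18°| = 97.82°
97.82° > 2α = 22.62°  →  invalid

δ = 97.82°, invalid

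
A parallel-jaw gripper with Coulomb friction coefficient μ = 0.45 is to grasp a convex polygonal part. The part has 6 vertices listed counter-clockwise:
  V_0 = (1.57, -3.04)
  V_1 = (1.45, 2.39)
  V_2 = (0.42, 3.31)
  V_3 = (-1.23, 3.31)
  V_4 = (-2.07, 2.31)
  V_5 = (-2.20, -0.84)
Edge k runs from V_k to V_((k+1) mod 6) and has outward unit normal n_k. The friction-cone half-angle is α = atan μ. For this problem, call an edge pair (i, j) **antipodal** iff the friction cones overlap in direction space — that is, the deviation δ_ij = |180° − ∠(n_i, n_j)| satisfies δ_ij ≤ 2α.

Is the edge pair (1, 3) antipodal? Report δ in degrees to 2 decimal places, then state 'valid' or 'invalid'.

α = atan 0.45 = 24.23°;  2α = 48.46°
edge 1: e_1 = (-1.03, +0.92);  n_1 = (+0.6662, +0.7458)
edge 3: e_3 = (-0.84, -1.00);  n_3 = (-0.7657, +0.6432)
∠(n_1, n_3) = 91.74°
δ = |180° − 91.74°| = 88.26°
88.26° > 2α = 48.46°  →  invalid

δ = 88.26°, invalid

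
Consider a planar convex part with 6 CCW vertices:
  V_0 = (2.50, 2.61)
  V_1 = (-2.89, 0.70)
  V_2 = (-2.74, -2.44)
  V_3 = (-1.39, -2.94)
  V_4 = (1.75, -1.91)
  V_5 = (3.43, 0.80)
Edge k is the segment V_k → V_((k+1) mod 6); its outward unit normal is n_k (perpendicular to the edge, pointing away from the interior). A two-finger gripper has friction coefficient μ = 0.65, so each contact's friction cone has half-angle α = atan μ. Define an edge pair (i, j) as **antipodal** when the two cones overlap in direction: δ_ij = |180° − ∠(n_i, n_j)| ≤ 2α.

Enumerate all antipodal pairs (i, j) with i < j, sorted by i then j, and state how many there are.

count = 6; pairs: (0,2), (0,3), (0,4), (1,4), (1,5), (2,5)

α = atan 0.65 = 33.02°;  2α = 66.05°
n_0 = (-0.3340, +0.9426)
n_1 = (-0.9989, -0.0477)
n_2 = (-0.3473, -0.9377)
n_3 = (+0.3117, -0.9502)
n_4 = (+0.8499, -0.5269)
n_5 = (+0.8895, +0.4570)
  (0,1): δ = 106.78°  ·
  (0,2): δ = 39.84°  ✓
  (0,3): δ = 1.35°  ✓
  (0,4): δ = 38.69°  ✓
  (0,5): δ = 97.68°  ·
  (1,2): δ = 113.06°  ·
  (1,3): δ = 74.57°  ·
  (1,4): δ = 34.53°  ✓
  (1,5): δ = 24.46°  ✓
  (2,3): δ = 141.52°  ·
  (2,4): δ = 101.47°  ·
  (2,5): δ = 42.48°  ✓
  (3,4): δ = 139.96°  ·
  (3,5): δ = 80.97°  ·
  (4,5): δ = 121.01°  ·
antipodal pairs: 6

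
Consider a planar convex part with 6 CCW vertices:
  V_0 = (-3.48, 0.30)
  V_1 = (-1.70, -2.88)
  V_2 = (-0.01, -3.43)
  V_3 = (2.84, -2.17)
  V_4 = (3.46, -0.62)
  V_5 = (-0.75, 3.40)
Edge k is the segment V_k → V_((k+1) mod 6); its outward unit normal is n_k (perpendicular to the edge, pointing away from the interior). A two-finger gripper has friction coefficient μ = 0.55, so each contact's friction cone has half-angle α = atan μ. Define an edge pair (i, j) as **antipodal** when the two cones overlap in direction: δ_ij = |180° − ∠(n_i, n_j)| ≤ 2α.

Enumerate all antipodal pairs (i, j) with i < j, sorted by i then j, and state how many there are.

count = 5; pairs: (0,3), (0,4), (1,4), (2,5), (3,5)

α = atan 0.55 = 28.81°;  2α = 57.62°
n_0 = (-0.8726, -0.4884)
n_1 = (-0.3095, -0.9509)
n_2 = (+0.4044, -0.9146)
n_3 = (+0.9285, -0.3714)
n_4 = (+0.6906, +0.7232)
n_5 = (-0.7505, +0.6609)
  (0,1): δ = 137.27°  ·
  (0,2): δ = 95.39°  ·
  (0,3): δ = 51.04°  ✓
  (0,4): δ = 17.08°  ✓
  (0,5): δ = 109.39°  ·
  (1,2): δ = 138.12°  ·
  (1,3): δ = 93.77°  ·
  (1,4): δ = 25.65°  ✓
  (1,5): δ = 66.66°  ·
  (2,3): δ = 135.65°  ·
  (2,4): δ = 67.53°  ·
  (2,5): δ = 24.78°  ✓
  (3,4): δ = 111.88°  ·
  (3,5): δ = 19.57°  ✓
  (4,5): δ = 87.69°  ·
antipodal pairs: 5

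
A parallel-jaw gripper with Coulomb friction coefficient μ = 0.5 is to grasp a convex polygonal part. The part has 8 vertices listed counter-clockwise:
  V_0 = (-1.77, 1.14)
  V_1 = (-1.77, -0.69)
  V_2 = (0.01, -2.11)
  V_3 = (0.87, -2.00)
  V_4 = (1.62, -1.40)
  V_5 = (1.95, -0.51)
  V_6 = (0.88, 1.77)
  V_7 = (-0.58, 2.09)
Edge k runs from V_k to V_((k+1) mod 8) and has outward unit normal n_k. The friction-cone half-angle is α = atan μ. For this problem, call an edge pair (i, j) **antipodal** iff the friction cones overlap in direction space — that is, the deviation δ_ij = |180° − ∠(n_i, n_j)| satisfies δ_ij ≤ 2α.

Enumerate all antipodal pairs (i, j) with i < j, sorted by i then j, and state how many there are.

α = atan 0.5 = 26.57°;  2α = 53.13°
n_0 = (-1.0000, -0.0000)
n_1 = (-0.6236, -0.7817)
n_2 = (+0.1269, -0.9919)
n_3 = (+0.6247, -0.7809)
n_4 = (+0.9376, -0.3477)
n_5 = (+0.9053, +0.4248)
n_6 = (+0.2141, +0.9768)
n_7 = (-0.6239, +0.7815)
  (0,1): δ = 128.58°  ·
  (0,2): δ = 82.71°  ·
  (0,3): δ = 51.34°  ✓
  (0,4): δ = 20.34°  ✓
  (0,5): δ = 25.14°  ✓
  (0,6): δ = 77.64°  ·
  (0,7): δ = 128.60°  ·
  (1,2): δ = 134.13°  ·
  (1,3): δ = 102.76°  ·
  (1,4): δ = 71.76°  ·
  (1,5): δ = 26.28°  ✓
  (1,6): δ = 26.22°  ✓
  (1,7): δ = 77.18°  ·
  (2,3): δ = 148.63°  ·
  (2,4): δ = 117.63°  ·
  (2,5): δ = 72.15°  ·
  (2,6): δ = 19.65°  ✓
  (2,7): δ = 31.31°  ✓
  (3,4): δ = 149.00°  ·
  (3,5): δ = 103.52°  ·
  (3,6): δ = 51.02°  ✓
  (3,7): δ = 0.06°  ✓
  (4,5): δ = 134.52°  ·
  (4,6): δ = 82.02°  ·
  (4,7): δ = 31.05°  ✓
  (5,6): δ = 127.50°  ·
  (5,7): δ = 76.54°  ·
  (6,7): δ = 129.04°  ·
antipodal pairs: 10

count = 10; pairs: (0,3), (0,4), (0,5), (1,5), (1,6), (2,6), (2,7), (3,6), (3,7), (4,7)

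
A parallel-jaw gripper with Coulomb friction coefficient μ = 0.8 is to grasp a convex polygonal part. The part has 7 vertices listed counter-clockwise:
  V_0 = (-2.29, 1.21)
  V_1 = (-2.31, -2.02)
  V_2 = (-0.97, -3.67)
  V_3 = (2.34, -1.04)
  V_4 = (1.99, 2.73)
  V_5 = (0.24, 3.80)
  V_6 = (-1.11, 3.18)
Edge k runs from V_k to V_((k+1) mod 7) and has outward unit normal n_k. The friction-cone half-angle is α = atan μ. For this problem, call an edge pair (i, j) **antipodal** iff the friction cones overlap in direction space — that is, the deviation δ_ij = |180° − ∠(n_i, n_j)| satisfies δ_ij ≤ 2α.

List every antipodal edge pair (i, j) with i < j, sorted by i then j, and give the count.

count = 11; pairs: (0,2), (0,3), (0,4), (1,3), (1,4), (1,5), (2,4), (2,5), (2,6), (3,5), (3,6)

α = atan 0.8 = 38.66°;  2α = 77.32°
n_0 = (-1.0000, +0.0062)
n_1 = (-0.7763, -0.6304)
n_2 = (+0.6221, -0.7829)
n_3 = (+0.9957, +0.0924)
n_4 = (+0.5216, +0.8532)
n_5 = (-0.4173, +0.9087)
n_6 = (-0.8579, +0.5139)
  (0,1): δ = 140.56°  ·
  (0,2): δ = 51.18°  ✓
  (0,3): δ = 5.66°  ✓
  (0,4): δ = 58.91°  ✓
  (0,5): δ = 115.02°  ·
  (0,6): δ = 149.43°  ·
  (1,2): δ = 90.61°  ·
  (1,3): δ = 33.78°  ✓
  (1,4): δ = 19.48°  ✓
  (1,5): δ = 75.59°  ✓
  (1,6): δ = 110.00°  ·
  (2,3): δ = 123.17°  ·
  (2,4): δ = 69.91°  ✓
  (2,5): δ = 13.80°  ✓
  (2,6): δ = 20.61°  ✓
  (3,4): δ = 126.75°  ·
  (3,5): δ = 70.64°  ✓
  (3,6): δ = 36.22°  ✓
  (4,5): δ = 123.89°  ·
  (4,6): δ = 89.48°  ·
  (5,6): δ = 145.59°  ·
antipodal pairs: 11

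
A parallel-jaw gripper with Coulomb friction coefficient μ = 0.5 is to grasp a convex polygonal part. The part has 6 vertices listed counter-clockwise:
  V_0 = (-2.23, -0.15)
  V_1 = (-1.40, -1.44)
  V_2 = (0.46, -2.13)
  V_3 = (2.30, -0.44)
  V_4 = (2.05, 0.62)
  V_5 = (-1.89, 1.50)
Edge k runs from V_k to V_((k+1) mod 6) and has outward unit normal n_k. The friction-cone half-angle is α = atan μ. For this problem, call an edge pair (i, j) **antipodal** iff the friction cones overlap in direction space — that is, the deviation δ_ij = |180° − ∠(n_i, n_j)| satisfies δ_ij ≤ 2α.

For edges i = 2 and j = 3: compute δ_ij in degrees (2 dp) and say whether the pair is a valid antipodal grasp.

δ = 119.30°, invalid

α = atan 0.5 = 26.57°;  2α = 53.13°
edge 2: e_2 = (+1.84, +1.69);  n_2 = (+0.6764, -0.7365)
edge 3: e_3 = (-0.25, +1.06);  n_3 = (+0.9733, +0.2296)
∠(n_2, n_3) = 60.70°
δ = |180° − 60.70°| = 119.30°
119.30° > 2α = 53.13°  →  invalid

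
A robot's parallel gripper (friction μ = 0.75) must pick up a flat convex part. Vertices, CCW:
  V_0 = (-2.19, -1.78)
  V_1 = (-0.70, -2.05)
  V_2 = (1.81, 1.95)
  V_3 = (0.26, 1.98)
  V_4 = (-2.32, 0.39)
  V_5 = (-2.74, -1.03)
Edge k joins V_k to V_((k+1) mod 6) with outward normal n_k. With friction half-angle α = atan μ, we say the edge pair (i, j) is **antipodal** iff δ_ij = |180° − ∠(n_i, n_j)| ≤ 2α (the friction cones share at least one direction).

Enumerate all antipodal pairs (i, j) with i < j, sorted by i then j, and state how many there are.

count = 7; pairs: (0,2), (0,3), (1,2), (1,3), (1,4), (1,5), (2,5)

α = atan 0.75 = 36.87°;  2α = 73.74°
n_0 = (-0.1783, -0.9840)
n_1 = (+0.8470, -0.5315)
n_2 = (+0.0194, +0.9998)
n_3 = (-0.5246, +0.8513)
n_4 = (-0.9589, +0.2836)
n_5 = (-0.8064, -0.5914)
  (0,1): δ = 111.84°  ·
  (0,2): δ = 9.16°  ✓
  (0,3): δ = 41.92°  ✓
  (0,4): δ = 83.79°  ·
  (0,5): δ = 136.52°  ·
  (1,2): δ = 59.00°  ✓
  (1,3): δ = 26.25°  ✓
  (1,4): δ = 15.63°  ✓
  (1,5): δ = 68.36°  ✓
  (2,3): δ = 147.25°  ·
  (2,4): δ = 105.37°  ·
  (2,5): δ = 52.64°  ✓
  (3,4): δ = 138.12°  ·
  (3,5): δ = 85.39°  ·
  (4,5): δ = 127.27°  ·
antipodal pairs: 7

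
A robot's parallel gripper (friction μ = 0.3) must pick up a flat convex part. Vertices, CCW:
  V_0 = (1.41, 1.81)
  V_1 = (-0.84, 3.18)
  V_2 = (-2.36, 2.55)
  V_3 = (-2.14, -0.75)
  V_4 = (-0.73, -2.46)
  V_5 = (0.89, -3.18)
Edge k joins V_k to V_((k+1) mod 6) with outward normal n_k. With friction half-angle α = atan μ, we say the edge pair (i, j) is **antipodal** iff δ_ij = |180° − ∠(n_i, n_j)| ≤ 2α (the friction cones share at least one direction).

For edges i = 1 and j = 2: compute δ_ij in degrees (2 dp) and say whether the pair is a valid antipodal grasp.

α = atan 0.3 = 16.70°;  2α = 33.40°
edge 1: e_1 = (-1.52, -0.63);  n_1 = (-0.3829, +0.9238)
edge 2: e_2 = (+0.22, -3.30);  n_2 = (-0.9978, -0.0665)
∠(n_1, n_2) = 71.30°
δ = |180° − 71.30°| = 108.70°
108.70° > 2α = 33.40°  →  invalid

δ = 108.70°, invalid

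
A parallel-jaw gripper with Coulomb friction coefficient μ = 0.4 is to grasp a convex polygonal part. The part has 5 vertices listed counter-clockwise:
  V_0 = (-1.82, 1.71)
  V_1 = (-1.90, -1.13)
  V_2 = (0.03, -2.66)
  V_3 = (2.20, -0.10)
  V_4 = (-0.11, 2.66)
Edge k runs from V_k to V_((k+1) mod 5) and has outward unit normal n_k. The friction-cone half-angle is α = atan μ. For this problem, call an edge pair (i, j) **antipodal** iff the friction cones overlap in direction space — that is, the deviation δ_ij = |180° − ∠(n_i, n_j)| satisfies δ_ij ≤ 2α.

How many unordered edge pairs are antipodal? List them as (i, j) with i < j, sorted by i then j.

count = 4; pairs: (0,2), (0,3), (1,3), (2,4)

α = atan 0.4 = 21.80°;  2α = 43.60°
n_0 = (-0.9996, +0.0282)
n_1 = (-0.6212, -0.7836)
n_2 = (+0.7628, -0.6466)
n_3 = (+0.7669, +0.6418)
n_4 = (-0.4856, +0.8742)
  (0,1): δ = 126.79°  ·
  (0,2): δ = 38.67°  ✓
  (0,3): δ = 41.54°  ✓
  (0,4): δ = 120.67°  ·
  (1,2): δ = 91.88°  ·
  (1,3): δ = 11.67°  ✓
  (1,4): δ = 67.46°  ·
  (2,3): δ = 99.79°  ·
  (2,4): δ = 20.66°  ✓
  (3,4): δ = 100.87°  ·
antipodal pairs: 4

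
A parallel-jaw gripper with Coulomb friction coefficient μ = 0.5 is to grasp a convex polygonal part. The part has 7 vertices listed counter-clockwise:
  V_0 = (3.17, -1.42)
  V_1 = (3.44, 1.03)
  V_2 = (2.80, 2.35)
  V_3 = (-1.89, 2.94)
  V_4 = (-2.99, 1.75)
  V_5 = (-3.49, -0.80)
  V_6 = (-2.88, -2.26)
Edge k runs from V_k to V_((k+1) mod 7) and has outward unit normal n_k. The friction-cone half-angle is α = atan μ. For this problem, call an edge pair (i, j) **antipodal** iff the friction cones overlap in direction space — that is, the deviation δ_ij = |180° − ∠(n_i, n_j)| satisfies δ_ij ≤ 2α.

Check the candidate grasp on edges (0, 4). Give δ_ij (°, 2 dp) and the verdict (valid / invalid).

δ = 4.80°, valid

α = atan 0.5 = 26.57°;  2α = 53.13°
edge 0: e_0 = (+0.27, +2.45);  n_0 = (+0.9940, -0.1095)
edge 4: e_4 = (-0.50, -2.55);  n_4 = (-0.9813, +0.1924)
∠(n_0, n_4) = 175.20°
δ = |180° − 175.20°| = 4.80°
4.80° ≤ 2α = 53.13°  →  valid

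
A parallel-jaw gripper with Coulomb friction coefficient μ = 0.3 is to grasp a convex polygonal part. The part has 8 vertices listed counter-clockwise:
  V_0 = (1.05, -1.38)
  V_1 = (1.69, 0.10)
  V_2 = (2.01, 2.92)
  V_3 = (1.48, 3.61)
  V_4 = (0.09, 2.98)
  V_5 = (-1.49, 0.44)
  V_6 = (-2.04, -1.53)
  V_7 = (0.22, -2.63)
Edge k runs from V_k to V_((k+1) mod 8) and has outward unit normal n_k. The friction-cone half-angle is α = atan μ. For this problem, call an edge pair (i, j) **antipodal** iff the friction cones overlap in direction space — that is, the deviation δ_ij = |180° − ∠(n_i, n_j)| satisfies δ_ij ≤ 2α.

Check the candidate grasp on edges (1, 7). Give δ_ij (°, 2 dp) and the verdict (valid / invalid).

α = atan 0.3 = 16.70°;  2α = 33.40°
edge 1: e_1 = (+0.32, +2.82);  n_1 = (+0.9936, -0.1128)
edge 7: e_7 = (+0.83, +1.25);  n_7 = (+0.8331, -0.5532)
∠(n_1, n_7) = 27.11°
δ = |180° − 27.11°| = 152.89°
152.89° > 2α = 33.40°  →  invalid

δ = 152.89°, invalid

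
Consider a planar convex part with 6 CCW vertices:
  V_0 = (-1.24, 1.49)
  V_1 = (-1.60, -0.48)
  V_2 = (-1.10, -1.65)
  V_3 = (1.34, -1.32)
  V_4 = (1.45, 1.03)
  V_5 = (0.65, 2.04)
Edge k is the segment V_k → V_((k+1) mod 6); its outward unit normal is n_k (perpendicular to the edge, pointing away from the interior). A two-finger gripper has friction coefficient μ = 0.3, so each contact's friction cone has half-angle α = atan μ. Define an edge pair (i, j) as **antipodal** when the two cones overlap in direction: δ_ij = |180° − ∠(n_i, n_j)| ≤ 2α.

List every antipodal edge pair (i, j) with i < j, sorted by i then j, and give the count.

α = atan 0.3 = 16.70°;  2α = 33.40°
n_0 = (-0.9837, +0.1798)
n_1 = (-0.9196, -0.3930)
n_2 = (+0.1340, -0.9910)
n_3 = (+0.9989, -0.0468)
n_4 = (+0.7839, +0.6209)
n_5 = (-0.2794, +0.9602)
  (0,1): δ = 146.50°  ·
  (0,2): δ = 71.94°  ·
  (0,3): δ = 7.68°  ✓
  (0,4): δ = 48.74°  ·
  (0,5): δ = 116.58°  ·
  (1,2): δ = 105.44°  ·
  (1,3): δ = 25.82°  ✓
  (1,4): δ = 15.24°  ✓
  (1,5): δ = 83.09°  ·
  (2,3): δ = 100.38°  ·
  (2,4): δ = 59.32°  ·
  (2,5): δ = 8.52°  ✓
  (3,4): δ = 138.94°  ·
  (3,5): δ = 71.09°  ·
  (4,5): δ = 112.16°  ·
antipodal pairs: 4

count = 4; pairs: (0,3), (1,3), (1,4), (2,5)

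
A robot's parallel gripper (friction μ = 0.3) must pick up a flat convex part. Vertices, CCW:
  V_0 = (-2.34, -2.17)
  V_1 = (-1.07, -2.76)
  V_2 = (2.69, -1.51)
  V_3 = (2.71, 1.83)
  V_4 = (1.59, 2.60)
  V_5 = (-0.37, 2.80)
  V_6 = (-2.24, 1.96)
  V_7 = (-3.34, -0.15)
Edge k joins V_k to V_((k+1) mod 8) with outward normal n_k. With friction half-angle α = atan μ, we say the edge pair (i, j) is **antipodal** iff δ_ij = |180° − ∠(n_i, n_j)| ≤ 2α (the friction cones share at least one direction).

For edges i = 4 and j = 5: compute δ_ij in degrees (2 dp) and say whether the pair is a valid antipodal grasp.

δ = 149.98°, invalid

α = atan 0.3 = 16.70°;  2α = 33.40°
edge 4: e_4 = (-1.96, +0.20);  n_4 = (+0.1015, +0.9948)
edge 5: e_5 = (-1.87, -0.84);  n_5 = (-0.4098, +0.9122)
∠(n_4, n_5) = 30.02°
δ = |180° − 30.02°| = 149.98°
149.98° > 2α = 33.40°  →  invalid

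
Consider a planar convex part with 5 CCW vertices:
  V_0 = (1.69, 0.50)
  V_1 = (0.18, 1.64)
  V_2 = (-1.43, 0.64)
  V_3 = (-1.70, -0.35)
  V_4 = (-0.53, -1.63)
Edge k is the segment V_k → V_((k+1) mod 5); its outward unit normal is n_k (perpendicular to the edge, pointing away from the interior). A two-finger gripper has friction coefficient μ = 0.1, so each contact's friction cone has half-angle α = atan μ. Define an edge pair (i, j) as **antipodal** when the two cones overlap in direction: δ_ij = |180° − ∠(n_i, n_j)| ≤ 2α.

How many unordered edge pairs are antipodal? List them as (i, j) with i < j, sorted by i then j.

count = 1; pairs: (0,3)

α = atan 0.1 = 5.71°;  2α = 11.42°
n_0 = (+0.6025, +0.7981)
n_1 = (-0.5276, +0.8495)
n_2 = (-0.9648, +0.2631)
n_3 = (-0.7381, -0.6747)
n_4 = (+0.6923, -0.7216)
  (0,1): δ = 111.10°  ·
  (0,2): δ = 68.20°  ·
  (0,3): δ = 10.52°  ✓
  (0,4): δ = 80.87°  ·
  (1,2): δ = 137.10°  ·
  (1,3): δ = 79.42°  ·
  (1,4): δ = 11.97°  ·
  (2,3): δ = 122.32°  ·
  (2,4): δ = 30.93°  ·
  (3,4): δ = 88.61°  ·
antipodal pairs: 1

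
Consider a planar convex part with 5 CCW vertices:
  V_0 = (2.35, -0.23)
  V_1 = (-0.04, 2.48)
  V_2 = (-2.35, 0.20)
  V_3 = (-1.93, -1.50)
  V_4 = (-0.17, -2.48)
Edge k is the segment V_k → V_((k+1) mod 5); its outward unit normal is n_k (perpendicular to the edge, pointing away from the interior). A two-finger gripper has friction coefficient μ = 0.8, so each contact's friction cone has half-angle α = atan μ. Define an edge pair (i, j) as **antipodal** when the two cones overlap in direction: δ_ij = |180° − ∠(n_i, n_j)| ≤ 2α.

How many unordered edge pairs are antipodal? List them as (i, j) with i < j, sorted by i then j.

α = atan 0.8 = 38.66°;  2α = 77.32°
n_0 = (+0.7500, +0.6614)
n_1 = (-0.7025, +0.7117)
n_2 = (-0.9708, -0.2398)
n_3 = (-0.4865, -0.8737)
n_4 = (+0.6660, -0.7459)
  (0,1): δ = 86.78°  ·
  (0,2): δ = 27.53°  ✓
  (0,3): δ = 19.48°  ✓
  (0,4): δ = 90.35°  ·
  (1,2): δ = 120.75°  ·
  (1,3): δ = 73.74°  ✓
  (1,4): δ = 2.87°  ✓
  (2,3): δ = 132.99°  ·
  (2,4): δ = 62.12°  ✓
  (3,4): δ = 109.13°  ·
antipodal pairs: 5

count = 5; pairs: (0,2), (0,3), (1,3), (1,4), (2,4)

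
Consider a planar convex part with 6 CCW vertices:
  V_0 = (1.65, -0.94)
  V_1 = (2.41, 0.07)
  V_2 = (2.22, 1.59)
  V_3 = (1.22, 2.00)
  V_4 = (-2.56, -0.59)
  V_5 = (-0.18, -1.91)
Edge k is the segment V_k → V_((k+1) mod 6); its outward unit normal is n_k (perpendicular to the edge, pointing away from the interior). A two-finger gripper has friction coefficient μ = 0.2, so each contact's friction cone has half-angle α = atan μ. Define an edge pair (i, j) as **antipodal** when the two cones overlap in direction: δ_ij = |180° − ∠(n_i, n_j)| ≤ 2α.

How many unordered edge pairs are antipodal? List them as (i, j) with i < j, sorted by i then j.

α = atan 0.2 = 11.31°;  2α = 22.62°
n_0 = (+0.7990, -0.6013)
n_1 = (+0.9923, +0.1240)
n_2 = (+0.3794, +0.9253)
n_3 = (-0.5652, +0.8249)
n_4 = (-0.4850, -0.8745)
n_5 = (+0.4683, -0.8836)
  (0,1): δ = 135.91°  ·
  (0,2): δ = 75.33°  ·
  (0,3): δ = 18.62°  ✓
  (0,4): δ = 97.95°  ·
  (0,5): δ = 154.89°  ·
  (1,2): δ = 119.42°  ·
  (1,3): δ = 62.71°  ·
  (1,4): δ = 53.86°  ·
  (1,5): δ = 110.80°  ·
  (2,3): δ = 123.29°  ·
  (2,4): δ = 6.72°  ✓
  (2,5): δ = 50.22°  ·
  (3,4): δ = 63.43°  ·
  (3,5): δ = 6.49°  ✓
  (4,5): δ = 123.06°  ·
antipodal pairs: 3

count = 3; pairs: (0,3), (2,4), (3,5)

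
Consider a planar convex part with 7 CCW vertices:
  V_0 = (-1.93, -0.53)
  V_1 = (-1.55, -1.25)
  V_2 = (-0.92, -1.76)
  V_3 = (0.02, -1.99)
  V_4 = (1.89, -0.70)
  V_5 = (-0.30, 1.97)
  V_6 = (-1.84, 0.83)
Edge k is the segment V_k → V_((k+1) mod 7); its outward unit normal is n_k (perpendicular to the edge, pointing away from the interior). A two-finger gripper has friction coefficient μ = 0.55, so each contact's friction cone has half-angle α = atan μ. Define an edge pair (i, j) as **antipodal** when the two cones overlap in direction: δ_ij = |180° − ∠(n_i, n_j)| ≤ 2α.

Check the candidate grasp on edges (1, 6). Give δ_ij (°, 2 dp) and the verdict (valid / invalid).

δ = 125.20°, invalid

α = atan 0.55 = 28.81°;  2α = 57.62°
edge 1: e_1 = (+0.63, -0.51);  n_1 = (-0.6292, -0.7772)
edge 6: e_6 = (-0.09, -1.36);  n_6 = (-0.9978, +0.0660)
∠(n_1, n_6) = 54.80°
δ = |180° − 54.80°| = 125.20°
125.20° > 2α = 57.62°  →  invalid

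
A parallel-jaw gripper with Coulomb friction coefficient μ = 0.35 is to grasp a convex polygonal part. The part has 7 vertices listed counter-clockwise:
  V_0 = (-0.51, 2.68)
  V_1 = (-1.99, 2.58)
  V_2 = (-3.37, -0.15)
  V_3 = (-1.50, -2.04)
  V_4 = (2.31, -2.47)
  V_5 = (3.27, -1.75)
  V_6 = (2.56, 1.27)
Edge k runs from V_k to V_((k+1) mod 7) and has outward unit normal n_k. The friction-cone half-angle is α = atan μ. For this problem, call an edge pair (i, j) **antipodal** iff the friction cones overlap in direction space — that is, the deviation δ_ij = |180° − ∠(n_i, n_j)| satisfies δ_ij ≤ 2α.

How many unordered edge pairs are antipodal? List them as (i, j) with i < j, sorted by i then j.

count = 6; pairs: (0,3), (0,4), (1,4), (2,5), (2,6), (3,6)

α = atan 0.35 = 19.29°;  2α = 38.58°
n_0 = (-0.0674, +0.9977)
n_1 = (-0.8925, +0.4511)
n_2 = (-0.7109, -0.7033)
n_3 = (-0.1121, -0.9937)
n_4 = (+0.6000, -0.8000)
n_5 = (+0.9735, +0.2289)
n_6 = (+0.4174, +0.9087)
  (0,1): δ = 120.68°  ·
  (0,2): δ = 49.17°  ·
  (0,3): δ = 10.30°  ✓
  (0,4): δ = 33.00°  ✓
  (0,5): δ = 99.36°  ·
  (0,6): δ = 151.47°  ·
  (1,2): δ = 108.49°  ·
  (1,3): δ = 69.62°  ·
  (1,4): δ = 26.31°  ✓
  (1,5): δ = 40.05°  ·
  (1,6): δ = 92.15°  ·
  (2,3): δ = 141.13°  ·
  (2,4): δ = 97.83°  ·
  (2,5): δ = 31.47°  ✓
  (2,6): δ = 20.64°  ✓
  (3,4): δ = 136.69°  ·
  (3,5): δ = 70.33°  ·
  (3,6): δ = 18.23°  ✓
  (4,5): δ = 113.64°  ·
  (4,6): δ = 61.54°  ·
  (5,6): δ = 127.90°  ·
antipodal pairs: 6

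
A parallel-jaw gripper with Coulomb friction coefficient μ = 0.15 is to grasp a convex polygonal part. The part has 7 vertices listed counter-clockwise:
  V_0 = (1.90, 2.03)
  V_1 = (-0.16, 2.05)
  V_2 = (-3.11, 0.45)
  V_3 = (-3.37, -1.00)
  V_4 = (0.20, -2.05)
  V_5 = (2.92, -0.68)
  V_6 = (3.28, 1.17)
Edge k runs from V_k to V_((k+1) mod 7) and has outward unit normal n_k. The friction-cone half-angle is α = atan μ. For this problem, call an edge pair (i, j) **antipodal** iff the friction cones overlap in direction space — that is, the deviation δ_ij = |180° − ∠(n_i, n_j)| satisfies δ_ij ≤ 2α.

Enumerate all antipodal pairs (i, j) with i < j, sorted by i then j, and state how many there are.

count = 4; pairs: (0,3), (1,4), (2,5), (3,6)

α = atan 0.15 = 8.53°;  2α = 17.06°
n_0 = (+0.0097, +1.0000)
n_1 = (-0.4768, +0.8790)
n_2 = (-0.9843, +0.1765)
n_3 = (-0.2822, -0.9594)
n_4 = (+0.4498, -0.8931)
n_5 = (+0.9816, -0.1910)
n_6 = (+0.5289, +0.8487)
  (0,1): δ = 150.97°  ·
  (0,2): δ = 99.61°  ·
  (0,3): δ = 15.83°  ✓
  (0,4): δ = 27.29°  ·
  (0,5): δ = 79.54°  ·
  (0,6): δ = 148.63°  ·
  (1,2): δ = 128.64°  ·
  (1,3): δ = 44.86°  ·
  (1,4): δ = 1.74°  ✓
  (1,5): δ = 50.51°  ·
  (1,6): δ = 119.60°  ·
  (2,3): δ = 96.22°  ·
  (2,4): δ = 53.10°  ·
  (2,5): δ = 0.85°  ✓
  (2,6): δ = 68.24°  ·
  (3,4): δ = 136.88°  ·
  (3,5): δ = 84.62°  ·
  (3,6): δ = 15.54°  ✓
  (4,5): δ = 127.75°  ·
  (4,6): δ = 58.66°  ·
  (5,6): δ = 110.92°  ·
antipodal pairs: 4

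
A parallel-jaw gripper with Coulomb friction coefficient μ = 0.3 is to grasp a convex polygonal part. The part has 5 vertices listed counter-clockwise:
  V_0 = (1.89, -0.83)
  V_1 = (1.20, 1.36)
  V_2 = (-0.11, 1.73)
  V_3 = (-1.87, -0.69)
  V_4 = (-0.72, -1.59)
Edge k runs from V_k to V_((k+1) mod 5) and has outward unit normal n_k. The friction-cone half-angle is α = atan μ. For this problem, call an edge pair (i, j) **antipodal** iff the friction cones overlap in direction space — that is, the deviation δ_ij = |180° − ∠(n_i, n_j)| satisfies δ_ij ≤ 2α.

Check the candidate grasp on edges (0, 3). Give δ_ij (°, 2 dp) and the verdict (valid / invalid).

δ = 34.46°, invalid

α = atan 0.3 = 16.70°;  2α = 33.40°
edge 0: e_0 = (-0.69, +2.19);  n_0 = (+0.9538, +0.3005)
edge 3: e_3 = (+1.15, -0.90);  n_3 = (-0.6163, -0.7875)
∠(n_0, n_3) = 145.54°
δ = |180° − 145.54°| = 34.46°
34.46° > 2α = 33.40°  →  invalid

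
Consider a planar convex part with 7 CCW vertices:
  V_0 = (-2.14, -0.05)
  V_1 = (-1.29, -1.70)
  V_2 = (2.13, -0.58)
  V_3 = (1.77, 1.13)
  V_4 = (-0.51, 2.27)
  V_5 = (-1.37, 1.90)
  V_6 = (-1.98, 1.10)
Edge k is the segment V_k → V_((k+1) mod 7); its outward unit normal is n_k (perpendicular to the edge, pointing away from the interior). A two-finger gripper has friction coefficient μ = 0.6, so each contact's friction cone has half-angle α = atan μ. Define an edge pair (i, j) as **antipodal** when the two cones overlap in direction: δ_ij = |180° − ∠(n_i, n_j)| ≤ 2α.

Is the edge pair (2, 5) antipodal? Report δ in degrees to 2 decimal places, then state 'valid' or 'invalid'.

α = atan 0.6 = 30.96°;  2α = 61.93°
edge 2: e_2 = (-0.36, +1.71);  n_2 = (+0.9785, +0.2060)
edge 5: e_5 = (-0.61, -0.80);  n_5 = (-0.7952, +0.6063)
∠(n_2, n_5) = 130.79°
δ = |180° − 130.79°| = 49.21°
49.21° ≤ 2α = 61.93°  →  valid

δ = 49.21°, valid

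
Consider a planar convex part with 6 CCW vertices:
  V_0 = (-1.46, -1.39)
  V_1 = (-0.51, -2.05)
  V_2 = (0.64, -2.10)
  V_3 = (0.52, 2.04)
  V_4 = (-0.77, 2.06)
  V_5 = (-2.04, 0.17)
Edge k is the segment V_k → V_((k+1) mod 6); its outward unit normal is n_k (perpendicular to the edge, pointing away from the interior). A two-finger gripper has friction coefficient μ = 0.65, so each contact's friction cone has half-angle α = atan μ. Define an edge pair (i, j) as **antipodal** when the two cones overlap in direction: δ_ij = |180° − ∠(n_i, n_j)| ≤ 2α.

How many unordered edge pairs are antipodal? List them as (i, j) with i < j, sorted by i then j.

α = atan 0.65 = 33.02°;  2α = 66.05°
n_0 = (-0.5706, -0.8213)
n_1 = (-0.0434, -0.9991)
n_2 = (+0.9996, +0.0290)
n_3 = (+0.0155, +0.9999)
n_4 = (-0.8300, +0.5577)
n_5 = (-0.9373, -0.3485)
  (0,1): δ = 147.70°  ·
  (0,2): δ = 53.55°  ✓
  (0,3): δ = 33.90°  ✓
  (0,4): δ = 90.89°  ·
  (0,5): δ = 145.18°  ·
  (1,2): δ = 85.85°  ·
  (1,3): δ = 1.60°  ✓
  (1,4): δ = 58.59°  ✓
  (1,5): δ = 112.88°  ·
  (2,3): δ = 92.55°  ·
  (2,4): δ = 35.56°  ✓
  (2,5): δ = 18.73°  ✓
  (3,4): δ = 123.01°  ·
  (3,5): δ = 68.72°  ·
  (4,5): δ = 125.71°  ·
antipodal pairs: 6

count = 6; pairs: (0,2), (0,3), (1,3), (1,4), (2,4), (2,5)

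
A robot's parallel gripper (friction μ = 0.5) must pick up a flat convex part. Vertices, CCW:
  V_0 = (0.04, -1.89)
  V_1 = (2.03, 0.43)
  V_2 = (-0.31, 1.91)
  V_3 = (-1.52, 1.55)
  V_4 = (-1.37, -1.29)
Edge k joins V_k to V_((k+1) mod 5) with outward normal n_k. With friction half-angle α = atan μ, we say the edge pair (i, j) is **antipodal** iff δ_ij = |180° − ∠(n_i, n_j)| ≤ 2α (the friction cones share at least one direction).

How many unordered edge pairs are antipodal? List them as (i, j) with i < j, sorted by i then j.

count = 4; pairs: (0,2), (0,3), (1,4), (2,4)

α = atan 0.5 = 26.57°;  2α = 53.13°
n_0 = (+0.7590, -0.6511)
n_1 = (+0.5345, +0.8451)
n_2 = (-0.2852, +0.9585)
n_3 = (-0.9986, -0.0527)
n_4 = (-0.3916, -0.9202)
  (0,1): δ = 81.69°  ·
  (0,2): δ = 32.81°  ✓
  (0,3): δ = 43.65°  ✓
  (0,4): δ = 107.57°  ·
  (1,2): δ = 131.12°  ·
  (1,3): δ = 54.66°  ·
  (1,4): δ = 9.26°  ✓
  (2,3): δ = 103.55°  ·
  (2,4): δ = 39.62°  ✓
  (3,4): δ = 116.07°  ·
antipodal pairs: 4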